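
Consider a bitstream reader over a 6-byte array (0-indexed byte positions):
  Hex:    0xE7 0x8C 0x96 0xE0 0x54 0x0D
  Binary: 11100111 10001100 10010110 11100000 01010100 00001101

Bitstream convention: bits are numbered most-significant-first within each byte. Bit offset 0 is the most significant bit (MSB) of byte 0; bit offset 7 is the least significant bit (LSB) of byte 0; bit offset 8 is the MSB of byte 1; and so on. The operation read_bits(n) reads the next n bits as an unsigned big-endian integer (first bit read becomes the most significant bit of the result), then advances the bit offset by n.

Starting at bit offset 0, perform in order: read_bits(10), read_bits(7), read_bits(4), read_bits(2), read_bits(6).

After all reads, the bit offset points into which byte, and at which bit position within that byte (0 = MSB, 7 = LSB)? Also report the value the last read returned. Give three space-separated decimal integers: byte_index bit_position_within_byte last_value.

Answer: 3 5 28

Derivation:
Read 1: bits[0:10] width=10 -> value=926 (bin 1110011110); offset now 10 = byte 1 bit 2; 38 bits remain
Read 2: bits[10:17] width=7 -> value=25 (bin 0011001); offset now 17 = byte 2 bit 1; 31 bits remain
Read 3: bits[17:21] width=4 -> value=2 (bin 0010); offset now 21 = byte 2 bit 5; 27 bits remain
Read 4: bits[21:23] width=2 -> value=3 (bin 11); offset now 23 = byte 2 bit 7; 25 bits remain
Read 5: bits[23:29] width=6 -> value=28 (bin 011100); offset now 29 = byte 3 bit 5; 19 bits remain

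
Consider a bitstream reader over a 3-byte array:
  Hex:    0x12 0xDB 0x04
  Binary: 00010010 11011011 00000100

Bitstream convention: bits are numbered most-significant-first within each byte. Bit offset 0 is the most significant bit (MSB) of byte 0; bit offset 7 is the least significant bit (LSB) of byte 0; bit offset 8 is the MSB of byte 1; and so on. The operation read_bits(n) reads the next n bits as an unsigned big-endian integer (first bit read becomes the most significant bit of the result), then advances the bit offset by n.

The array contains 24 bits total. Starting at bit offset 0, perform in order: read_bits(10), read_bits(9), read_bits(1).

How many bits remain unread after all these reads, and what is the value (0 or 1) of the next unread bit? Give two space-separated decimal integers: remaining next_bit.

Answer: 4 0

Derivation:
Read 1: bits[0:10] width=10 -> value=75 (bin 0001001011); offset now 10 = byte 1 bit 2; 14 bits remain
Read 2: bits[10:19] width=9 -> value=216 (bin 011011000); offset now 19 = byte 2 bit 3; 5 bits remain
Read 3: bits[19:20] width=1 -> value=0 (bin 0); offset now 20 = byte 2 bit 4; 4 bits remain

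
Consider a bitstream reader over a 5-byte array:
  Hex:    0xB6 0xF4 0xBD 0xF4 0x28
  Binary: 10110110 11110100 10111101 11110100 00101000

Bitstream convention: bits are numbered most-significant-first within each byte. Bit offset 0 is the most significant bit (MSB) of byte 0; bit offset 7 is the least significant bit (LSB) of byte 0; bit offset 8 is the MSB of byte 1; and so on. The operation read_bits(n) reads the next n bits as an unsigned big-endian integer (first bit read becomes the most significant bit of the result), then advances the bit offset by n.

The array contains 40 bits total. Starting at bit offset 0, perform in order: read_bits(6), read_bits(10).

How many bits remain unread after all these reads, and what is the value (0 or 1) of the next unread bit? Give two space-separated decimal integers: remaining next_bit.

Read 1: bits[0:6] width=6 -> value=45 (bin 101101); offset now 6 = byte 0 bit 6; 34 bits remain
Read 2: bits[6:16] width=10 -> value=756 (bin 1011110100); offset now 16 = byte 2 bit 0; 24 bits remain

Answer: 24 1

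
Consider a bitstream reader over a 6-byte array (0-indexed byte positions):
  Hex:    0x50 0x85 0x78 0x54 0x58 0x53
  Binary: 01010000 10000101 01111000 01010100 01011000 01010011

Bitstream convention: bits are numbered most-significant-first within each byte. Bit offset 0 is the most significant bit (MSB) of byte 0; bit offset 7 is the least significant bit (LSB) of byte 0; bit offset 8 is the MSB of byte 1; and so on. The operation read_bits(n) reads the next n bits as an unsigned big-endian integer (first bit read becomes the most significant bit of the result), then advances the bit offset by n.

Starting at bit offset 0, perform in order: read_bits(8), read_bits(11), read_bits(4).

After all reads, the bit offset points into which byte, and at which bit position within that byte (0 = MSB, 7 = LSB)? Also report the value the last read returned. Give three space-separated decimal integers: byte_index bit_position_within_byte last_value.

Answer: 2 7 12

Derivation:
Read 1: bits[0:8] width=8 -> value=80 (bin 01010000); offset now 8 = byte 1 bit 0; 40 bits remain
Read 2: bits[8:19] width=11 -> value=1067 (bin 10000101011); offset now 19 = byte 2 bit 3; 29 bits remain
Read 3: bits[19:23] width=4 -> value=12 (bin 1100); offset now 23 = byte 2 bit 7; 25 bits remain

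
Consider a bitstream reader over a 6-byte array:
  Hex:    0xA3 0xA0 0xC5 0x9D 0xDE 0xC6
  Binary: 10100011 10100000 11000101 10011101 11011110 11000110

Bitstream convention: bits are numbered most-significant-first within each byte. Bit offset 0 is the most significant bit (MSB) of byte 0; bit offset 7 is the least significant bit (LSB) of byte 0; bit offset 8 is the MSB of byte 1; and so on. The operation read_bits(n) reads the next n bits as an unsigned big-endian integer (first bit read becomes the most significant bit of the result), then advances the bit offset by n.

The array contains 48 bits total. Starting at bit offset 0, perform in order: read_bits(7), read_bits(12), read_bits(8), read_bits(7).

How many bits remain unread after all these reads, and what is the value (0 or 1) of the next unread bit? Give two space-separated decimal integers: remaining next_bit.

Read 1: bits[0:7] width=7 -> value=81 (bin 1010001); offset now 7 = byte 0 bit 7; 41 bits remain
Read 2: bits[7:19] width=12 -> value=3334 (bin 110100000110); offset now 19 = byte 2 bit 3; 29 bits remain
Read 3: bits[19:27] width=8 -> value=44 (bin 00101100); offset now 27 = byte 3 bit 3; 21 bits remain
Read 4: bits[27:34] width=7 -> value=119 (bin 1110111); offset now 34 = byte 4 bit 2; 14 bits remain

Answer: 14 0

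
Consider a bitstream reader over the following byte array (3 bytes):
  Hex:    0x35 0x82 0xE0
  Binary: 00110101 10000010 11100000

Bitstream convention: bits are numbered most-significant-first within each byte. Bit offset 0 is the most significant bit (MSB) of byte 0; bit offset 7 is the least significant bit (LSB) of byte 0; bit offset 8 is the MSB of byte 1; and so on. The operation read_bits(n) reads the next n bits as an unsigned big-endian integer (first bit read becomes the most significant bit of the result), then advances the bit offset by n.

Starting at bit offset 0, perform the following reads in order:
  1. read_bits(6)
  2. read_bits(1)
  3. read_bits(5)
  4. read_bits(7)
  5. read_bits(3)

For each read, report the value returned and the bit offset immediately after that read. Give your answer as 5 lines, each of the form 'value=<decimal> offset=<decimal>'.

Answer: value=13 offset=6
value=0 offset=7
value=24 offset=12
value=23 offset=19
value=0 offset=22

Derivation:
Read 1: bits[0:6] width=6 -> value=13 (bin 001101); offset now 6 = byte 0 bit 6; 18 bits remain
Read 2: bits[6:7] width=1 -> value=0 (bin 0); offset now 7 = byte 0 bit 7; 17 bits remain
Read 3: bits[7:12] width=5 -> value=24 (bin 11000); offset now 12 = byte 1 bit 4; 12 bits remain
Read 4: bits[12:19] width=7 -> value=23 (bin 0010111); offset now 19 = byte 2 bit 3; 5 bits remain
Read 5: bits[19:22] width=3 -> value=0 (bin 000); offset now 22 = byte 2 bit 6; 2 bits remain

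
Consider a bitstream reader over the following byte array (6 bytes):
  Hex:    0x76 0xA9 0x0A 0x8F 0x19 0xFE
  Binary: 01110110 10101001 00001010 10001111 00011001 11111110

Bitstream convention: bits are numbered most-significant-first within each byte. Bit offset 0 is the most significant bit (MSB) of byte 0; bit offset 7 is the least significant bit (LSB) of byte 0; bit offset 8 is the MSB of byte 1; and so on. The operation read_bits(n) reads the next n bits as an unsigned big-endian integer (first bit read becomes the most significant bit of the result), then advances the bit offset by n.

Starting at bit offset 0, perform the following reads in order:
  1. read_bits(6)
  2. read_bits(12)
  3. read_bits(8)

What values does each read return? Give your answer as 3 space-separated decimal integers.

Answer: 29 2724 42

Derivation:
Read 1: bits[0:6] width=6 -> value=29 (bin 011101); offset now 6 = byte 0 bit 6; 42 bits remain
Read 2: bits[6:18] width=12 -> value=2724 (bin 101010100100); offset now 18 = byte 2 bit 2; 30 bits remain
Read 3: bits[18:26] width=8 -> value=42 (bin 00101010); offset now 26 = byte 3 bit 2; 22 bits remain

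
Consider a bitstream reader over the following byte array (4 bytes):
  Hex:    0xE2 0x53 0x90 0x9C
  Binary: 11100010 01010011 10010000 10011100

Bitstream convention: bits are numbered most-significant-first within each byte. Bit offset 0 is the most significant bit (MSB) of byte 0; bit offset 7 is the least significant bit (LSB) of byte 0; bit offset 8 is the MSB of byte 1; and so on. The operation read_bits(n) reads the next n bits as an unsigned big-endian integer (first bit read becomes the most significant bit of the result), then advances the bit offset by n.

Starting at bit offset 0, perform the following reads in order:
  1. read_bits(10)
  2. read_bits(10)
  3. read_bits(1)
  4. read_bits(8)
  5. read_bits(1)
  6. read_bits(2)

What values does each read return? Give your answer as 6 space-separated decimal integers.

Answer: 905 313 0 19 1 0

Derivation:
Read 1: bits[0:10] width=10 -> value=905 (bin 1110001001); offset now 10 = byte 1 bit 2; 22 bits remain
Read 2: bits[10:20] width=10 -> value=313 (bin 0100111001); offset now 20 = byte 2 bit 4; 12 bits remain
Read 3: bits[20:21] width=1 -> value=0 (bin 0); offset now 21 = byte 2 bit 5; 11 bits remain
Read 4: bits[21:29] width=8 -> value=19 (bin 00010011); offset now 29 = byte 3 bit 5; 3 bits remain
Read 5: bits[29:30] width=1 -> value=1 (bin 1); offset now 30 = byte 3 bit 6; 2 bits remain
Read 6: bits[30:32] width=2 -> value=0 (bin 00); offset now 32 = byte 4 bit 0; 0 bits remain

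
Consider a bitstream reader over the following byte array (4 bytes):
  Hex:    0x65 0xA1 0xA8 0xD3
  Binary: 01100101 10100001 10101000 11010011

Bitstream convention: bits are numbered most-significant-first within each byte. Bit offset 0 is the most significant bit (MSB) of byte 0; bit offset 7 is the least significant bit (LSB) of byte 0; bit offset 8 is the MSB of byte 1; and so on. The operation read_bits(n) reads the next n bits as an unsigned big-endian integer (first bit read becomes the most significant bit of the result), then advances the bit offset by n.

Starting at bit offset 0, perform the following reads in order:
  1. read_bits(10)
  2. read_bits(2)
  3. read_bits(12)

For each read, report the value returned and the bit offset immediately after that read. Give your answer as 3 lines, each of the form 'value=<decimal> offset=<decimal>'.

Read 1: bits[0:10] width=10 -> value=406 (bin 0110010110); offset now 10 = byte 1 bit 2; 22 bits remain
Read 2: bits[10:12] width=2 -> value=2 (bin 10); offset now 12 = byte 1 bit 4; 20 bits remain
Read 3: bits[12:24] width=12 -> value=424 (bin 000110101000); offset now 24 = byte 3 bit 0; 8 bits remain

Answer: value=406 offset=10
value=2 offset=12
value=424 offset=24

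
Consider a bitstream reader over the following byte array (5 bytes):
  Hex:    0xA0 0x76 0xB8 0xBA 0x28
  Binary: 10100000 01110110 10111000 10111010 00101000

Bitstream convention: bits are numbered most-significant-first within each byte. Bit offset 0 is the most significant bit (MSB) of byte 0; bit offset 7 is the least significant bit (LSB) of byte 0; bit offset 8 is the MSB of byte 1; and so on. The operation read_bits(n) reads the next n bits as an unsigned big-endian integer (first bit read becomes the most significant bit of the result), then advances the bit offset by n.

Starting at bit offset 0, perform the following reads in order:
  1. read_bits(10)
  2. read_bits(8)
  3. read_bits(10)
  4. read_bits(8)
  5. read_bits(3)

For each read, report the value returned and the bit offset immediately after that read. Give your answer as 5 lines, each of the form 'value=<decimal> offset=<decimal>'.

Read 1: bits[0:10] width=10 -> value=641 (bin 1010000001); offset now 10 = byte 1 bit 2; 30 bits remain
Read 2: bits[10:18] width=8 -> value=218 (bin 11011010); offset now 18 = byte 2 bit 2; 22 bits remain
Read 3: bits[18:28] width=10 -> value=907 (bin 1110001011); offset now 28 = byte 3 bit 4; 12 bits remain
Read 4: bits[28:36] width=8 -> value=162 (bin 10100010); offset now 36 = byte 4 bit 4; 4 bits remain
Read 5: bits[36:39] width=3 -> value=4 (bin 100); offset now 39 = byte 4 bit 7; 1 bits remain

Answer: value=641 offset=10
value=218 offset=18
value=907 offset=28
value=162 offset=36
value=4 offset=39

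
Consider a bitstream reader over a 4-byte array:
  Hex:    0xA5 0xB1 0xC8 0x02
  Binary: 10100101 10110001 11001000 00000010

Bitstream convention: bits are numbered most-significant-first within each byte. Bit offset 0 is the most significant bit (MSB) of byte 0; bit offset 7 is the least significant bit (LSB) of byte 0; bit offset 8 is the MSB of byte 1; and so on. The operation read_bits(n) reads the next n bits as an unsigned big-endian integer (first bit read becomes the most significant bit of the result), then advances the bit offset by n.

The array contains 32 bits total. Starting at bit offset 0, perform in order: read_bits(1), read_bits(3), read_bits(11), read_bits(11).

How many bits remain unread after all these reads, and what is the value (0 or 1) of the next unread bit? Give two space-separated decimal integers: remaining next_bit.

Read 1: bits[0:1] width=1 -> value=1 (bin 1); offset now 1 = byte 0 bit 1; 31 bits remain
Read 2: bits[1:4] width=3 -> value=2 (bin 010); offset now 4 = byte 0 bit 4; 28 bits remain
Read 3: bits[4:15] width=11 -> value=728 (bin 01011011000); offset now 15 = byte 1 bit 7; 17 bits remain
Read 4: bits[15:26] width=11 -> value=1824 (bin 11100100000); offset now 26 = byte 3 bit 2; 6 bits remain

Answer: 6 0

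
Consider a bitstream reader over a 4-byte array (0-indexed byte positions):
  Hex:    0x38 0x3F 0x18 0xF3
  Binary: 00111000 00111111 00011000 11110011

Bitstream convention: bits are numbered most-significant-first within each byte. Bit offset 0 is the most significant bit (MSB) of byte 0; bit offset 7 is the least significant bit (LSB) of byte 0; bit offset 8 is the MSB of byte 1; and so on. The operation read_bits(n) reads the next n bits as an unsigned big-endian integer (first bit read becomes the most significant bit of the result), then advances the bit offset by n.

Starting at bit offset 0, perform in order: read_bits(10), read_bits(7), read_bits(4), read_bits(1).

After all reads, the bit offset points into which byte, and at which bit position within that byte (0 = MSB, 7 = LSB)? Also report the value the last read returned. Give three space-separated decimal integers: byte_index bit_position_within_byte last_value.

Read 1: bits[0:10] width=10 -> value=224 (bin 0011100000); offset now 10 = byte 1 bit 2; 22 bits remain
Read 2: bits[10:17] width=7 -> value=126 (bin 1111110); offset now 17 = byte 2 bit 1; 15 bits remain
Read 3: bits[17:21] width=4 -> value=3 (bin 0011); offset now 21 = byte 2 bit 5; 11 bits remain
Read 4: bits[21:22] width=1 -> value=0 (bin 0); offset now 22 = byte 2 bit 6; 10 bits remain

Answer: 2 6 0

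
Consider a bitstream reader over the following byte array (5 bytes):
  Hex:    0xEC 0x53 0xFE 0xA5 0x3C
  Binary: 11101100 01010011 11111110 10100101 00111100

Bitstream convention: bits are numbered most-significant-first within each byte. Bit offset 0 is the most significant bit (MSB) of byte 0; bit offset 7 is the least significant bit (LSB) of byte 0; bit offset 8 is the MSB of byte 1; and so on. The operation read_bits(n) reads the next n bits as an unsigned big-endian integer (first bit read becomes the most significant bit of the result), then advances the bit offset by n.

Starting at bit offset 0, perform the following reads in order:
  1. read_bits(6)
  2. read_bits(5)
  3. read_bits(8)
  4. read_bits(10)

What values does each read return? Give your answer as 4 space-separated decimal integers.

Read 1: bits[0:6] width=6 -> value=59 (bin 111011); offset now 6 = byte 0 bit 6; 34 bits remain
Read 2: bits[6:11] width=5 -> value=2 (bin 00010); offset now 11 = byte 1 bit 3; 29 bits remain
Read 3: bits[11:19] width=8 -> value=159 (bin 10011111); offset now 19 = byte 2 bit 3; 21 bits remain
Read 4: bits[19:29] width=10 -> value=980 (bin 1111010100); offset now 29 = byte 3 bit 5; 11 bits remain

Answer: 59 2 159 980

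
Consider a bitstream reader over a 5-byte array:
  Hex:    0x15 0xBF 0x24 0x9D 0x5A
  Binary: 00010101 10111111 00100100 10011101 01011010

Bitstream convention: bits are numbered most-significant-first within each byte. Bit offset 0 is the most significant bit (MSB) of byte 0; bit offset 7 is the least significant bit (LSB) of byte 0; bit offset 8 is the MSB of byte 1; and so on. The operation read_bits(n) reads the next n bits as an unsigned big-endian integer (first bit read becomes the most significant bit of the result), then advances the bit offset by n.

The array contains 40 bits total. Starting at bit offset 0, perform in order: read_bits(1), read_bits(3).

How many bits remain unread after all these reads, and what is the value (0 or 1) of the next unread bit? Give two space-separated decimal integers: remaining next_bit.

Answer: 36 0

Derivation:
Read 1: bits[0:1] width=1 -> value=0 (bin 0); offset now 1 = byte 0 bit 1; 39 bits remain
Read 2: bits[1:4] width=3 -> value=1 (bin 001); offset now 4 = byte 0 bit 4; 36 bits remain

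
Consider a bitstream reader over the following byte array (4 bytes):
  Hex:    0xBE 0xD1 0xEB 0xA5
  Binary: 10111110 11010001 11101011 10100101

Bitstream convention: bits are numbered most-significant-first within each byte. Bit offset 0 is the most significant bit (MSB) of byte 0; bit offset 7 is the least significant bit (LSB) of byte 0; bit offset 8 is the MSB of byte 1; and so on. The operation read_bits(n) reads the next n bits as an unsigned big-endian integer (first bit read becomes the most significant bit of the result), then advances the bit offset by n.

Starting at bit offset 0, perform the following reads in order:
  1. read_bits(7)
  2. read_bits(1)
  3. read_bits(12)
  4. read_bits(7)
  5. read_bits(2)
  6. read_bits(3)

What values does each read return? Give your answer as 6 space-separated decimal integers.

Answer: 95 0 3358 93 0 5

Derivation:
Read 1: bits[0:7] width=7 -> value=95 (bin 1011111); offset now 7 = byte 0 bit 7; 25 bits remain
Read 2: bits[7:8] width=1 -> value=0 (bin 0); offset now 8 = byte 1 bit 0; 24 bits remain
Read 3: bits[8:20] width=12 -> value=3358 (bin 110100011110); offset now 20 = byte 2 bit 4; 12 bits remain
Read 4: bits[20:27] width=7 -> value=93 (bin 1011101); offset now 27 = byte 3 bit 3; 5 bits remain
Read 5: bits[27:29] width=2 -> value=0 (bin 00); offset now 29 = byte 3 bit 5; 3 bits remain
Read 6: bits[29:32] width=3 -> value=5 (bin 101); offset now 32 = byte 4 bit 0; 0 bits remain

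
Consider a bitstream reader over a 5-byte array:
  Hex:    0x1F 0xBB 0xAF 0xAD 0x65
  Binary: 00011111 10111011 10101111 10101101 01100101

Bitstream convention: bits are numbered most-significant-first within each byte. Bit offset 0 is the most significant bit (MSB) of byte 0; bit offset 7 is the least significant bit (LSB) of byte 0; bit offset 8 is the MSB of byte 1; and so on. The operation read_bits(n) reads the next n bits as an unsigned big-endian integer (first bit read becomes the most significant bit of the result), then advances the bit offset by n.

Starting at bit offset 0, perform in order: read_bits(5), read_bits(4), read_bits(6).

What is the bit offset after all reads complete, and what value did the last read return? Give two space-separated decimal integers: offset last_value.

Answer: 15 29

Derivation:
Read 1: bits[0:5] width=5 -> value=3 (bin 00011); offset now 5 = byte 0 bit 5; 35 bits remain
Read 2: bits[5:9] width=4 -> value=15 (bin 1111); offset now 9 = byte 1 bit 1; 31 bits remain
Read 3: bits[9:15] width=6 -> value=29 (bin 011101); offset now 15 = byte 1 bit 7; 25 bits remain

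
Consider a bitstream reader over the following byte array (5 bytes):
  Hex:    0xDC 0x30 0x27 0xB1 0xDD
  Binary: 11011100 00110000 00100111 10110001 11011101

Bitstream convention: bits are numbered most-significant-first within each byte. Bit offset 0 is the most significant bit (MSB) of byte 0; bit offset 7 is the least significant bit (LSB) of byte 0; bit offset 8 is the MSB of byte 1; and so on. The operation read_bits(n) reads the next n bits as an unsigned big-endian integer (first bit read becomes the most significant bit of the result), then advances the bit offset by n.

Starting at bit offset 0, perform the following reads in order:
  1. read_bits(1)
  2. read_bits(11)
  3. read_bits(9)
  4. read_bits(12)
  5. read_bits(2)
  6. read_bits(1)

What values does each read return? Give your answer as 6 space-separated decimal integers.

Answer: 1 1475 4 3939 2 1

Derivation:
Read 1: bits[0:1] width=1 -> value=1 (bin 1); offset now 1 = byte 0 bit 1; 39 bits remain
Read 2: bits[1:12] width=11 -> value=1475 (bin 10111000011); offset now 12 = byte 1 bit 4; 28 bits remain
Read 3: bits[12:21] width=9 -> value=4 (bin 000000100); offset now 21 = byte 2 bit 5; 19 bits remain
Read 4: bits[21:33] width=12 -> value=3939 (bin 111101100011); offset now 33 = byte 4 bit 1; 7 bits remain
Read 5: bits[33:35] width=2 -> value=2 (bin 10); offset now 35 = byte 4 bit 3; 5 bits remain
Read 6: bits[35:36] width=1 -> value=1 (bin 1); offset now 36 = byte 4 bit 4; 4 bits remain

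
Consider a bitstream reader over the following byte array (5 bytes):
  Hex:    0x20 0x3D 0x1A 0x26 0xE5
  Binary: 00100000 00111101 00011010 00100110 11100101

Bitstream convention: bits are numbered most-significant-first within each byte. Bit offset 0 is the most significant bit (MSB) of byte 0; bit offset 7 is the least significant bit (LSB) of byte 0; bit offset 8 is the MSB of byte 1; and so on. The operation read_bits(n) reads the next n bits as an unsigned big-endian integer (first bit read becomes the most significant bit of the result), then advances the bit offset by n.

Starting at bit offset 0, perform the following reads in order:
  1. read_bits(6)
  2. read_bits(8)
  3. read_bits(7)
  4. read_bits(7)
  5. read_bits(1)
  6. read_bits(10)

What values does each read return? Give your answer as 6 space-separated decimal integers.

Read 1: bits[0:6] width=6 -> value=8 (bin 001000); offset now 6 = byte 0 bit 6; 34 bits remain
Read 2: bits[6:14] width=8 -> value=15 (bin 00001111); offset now 14 = byte 1 bit 6; 26 bits remain
Read 3: bits[14:21] width=7 -> value=35 (bin 0100011); offset now 21 = byte 2 bit 5; 19 bits remain
Read 4: bits[21:28] width=7 -> value=34 (bin 0100010); offset now 28 = byte 3 bit 4; 12 bits remain
Read 5: bits[28:29] width=1 -> value=0 (bin 0); offset now 29 = byte 3 bit 5; 11 bits remain
Read 6: bits[29:39] width=10 -> value=882 (bin 1101110010); offset now 39 = byte 4 bit 7; 1 bits remain

Answer: 8 15 35 34 0 882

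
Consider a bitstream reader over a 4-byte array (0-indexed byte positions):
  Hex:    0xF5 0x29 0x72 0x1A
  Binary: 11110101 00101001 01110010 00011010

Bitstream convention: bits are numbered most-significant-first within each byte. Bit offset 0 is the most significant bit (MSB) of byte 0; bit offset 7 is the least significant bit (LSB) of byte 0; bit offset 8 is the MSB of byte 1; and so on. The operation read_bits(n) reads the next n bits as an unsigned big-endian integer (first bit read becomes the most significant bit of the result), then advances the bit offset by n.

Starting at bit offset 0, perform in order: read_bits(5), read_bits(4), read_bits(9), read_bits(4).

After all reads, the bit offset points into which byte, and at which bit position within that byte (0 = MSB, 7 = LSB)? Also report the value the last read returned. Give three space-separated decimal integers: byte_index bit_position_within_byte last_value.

Read 1: bits[0:5] width=5 -> value=30 (bin 11110); offset now 5 = byte 0 bit 5; 27 bits remain
Read 2: bits[5:9] width=4 -> value=10 (bin 1010); offset now 9 = byte 1 bit 1; 23 bits remain
Read 3: bits[9:18] width=9 -> value=165 (bin 010100101); offset now 18 = byte 2 bit 2; 14 bits remain
Read 4: bits[18:22] width=4 -> value=12 (bin 1100); offset now 22 = byte 2 bit 6; 10 bits remain

Answer: 2 6 12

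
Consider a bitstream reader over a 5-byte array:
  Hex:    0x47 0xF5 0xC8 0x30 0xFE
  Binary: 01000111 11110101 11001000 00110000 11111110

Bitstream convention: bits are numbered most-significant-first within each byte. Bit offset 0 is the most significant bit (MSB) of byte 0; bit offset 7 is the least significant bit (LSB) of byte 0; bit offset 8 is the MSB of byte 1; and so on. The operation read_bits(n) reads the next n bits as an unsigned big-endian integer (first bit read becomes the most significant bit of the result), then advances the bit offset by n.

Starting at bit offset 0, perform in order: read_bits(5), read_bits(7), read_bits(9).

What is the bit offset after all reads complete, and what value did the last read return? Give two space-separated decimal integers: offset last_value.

Read 1: bits[0:5] width=5 -> value=8 (bin 01000); offset now 5 = byte 0 bit 5; 35 bits remain
Read 2: bits[5:12] width=7 -> value=127 (bin 1111111); offset now 12 = byte 1 bit 4; 28 bits remain
Read 3: bits[12:21] width=9 -> value=185 (bin 010111001); offset now 21 = byte 2 bit 5; 19 bits remain

Answer: 21 185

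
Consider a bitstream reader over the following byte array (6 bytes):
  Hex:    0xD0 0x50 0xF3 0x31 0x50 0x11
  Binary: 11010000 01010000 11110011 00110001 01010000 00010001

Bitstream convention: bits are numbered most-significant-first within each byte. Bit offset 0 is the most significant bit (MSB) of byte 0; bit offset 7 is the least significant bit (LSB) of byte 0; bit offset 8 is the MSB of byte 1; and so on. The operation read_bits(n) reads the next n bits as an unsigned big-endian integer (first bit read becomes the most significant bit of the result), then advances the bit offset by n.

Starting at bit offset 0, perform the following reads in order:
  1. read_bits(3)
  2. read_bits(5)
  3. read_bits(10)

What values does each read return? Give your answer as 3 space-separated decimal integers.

Answer: 6 16 323

Derivation:
Read 1: bits[0:3] width=3 -> value=6 (bin 110); offset now 3 = byte 0 bit 3; 45 bits remain
Read 2: bits[3:8] width=5 -> value=16 (bin 10000); offset now 8 = byte 1 bit 0; 40 bits remain
Read 3: bits[8:18] width=10 -> value=323 (bin 0101000011); offset now 18 = byte 2 bit 2; 30 bits remain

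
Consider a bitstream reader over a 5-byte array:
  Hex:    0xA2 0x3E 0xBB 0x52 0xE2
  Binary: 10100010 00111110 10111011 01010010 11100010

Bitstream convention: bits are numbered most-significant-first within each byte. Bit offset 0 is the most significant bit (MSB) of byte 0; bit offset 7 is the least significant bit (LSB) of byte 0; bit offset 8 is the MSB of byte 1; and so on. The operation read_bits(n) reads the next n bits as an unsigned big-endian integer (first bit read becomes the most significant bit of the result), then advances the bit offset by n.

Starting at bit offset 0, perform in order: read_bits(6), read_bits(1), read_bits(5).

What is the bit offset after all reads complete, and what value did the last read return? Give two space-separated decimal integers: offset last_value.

Read 1: bits[0:6] width=6 -> value=40 (bin 101000); offset now 6 = byte 0 bit 6; 34 bits remain
Read 2: bits[6:7] width=1 -> value=1 (bin 1); offset now 7 = byte 0 bit 7; 33 bits remain
Read 3: bits[7:12] width=5 -> value=3 (bin 00011); offset now 12 = byte 1 bit 4; 28 bits remain

Answer: 12 3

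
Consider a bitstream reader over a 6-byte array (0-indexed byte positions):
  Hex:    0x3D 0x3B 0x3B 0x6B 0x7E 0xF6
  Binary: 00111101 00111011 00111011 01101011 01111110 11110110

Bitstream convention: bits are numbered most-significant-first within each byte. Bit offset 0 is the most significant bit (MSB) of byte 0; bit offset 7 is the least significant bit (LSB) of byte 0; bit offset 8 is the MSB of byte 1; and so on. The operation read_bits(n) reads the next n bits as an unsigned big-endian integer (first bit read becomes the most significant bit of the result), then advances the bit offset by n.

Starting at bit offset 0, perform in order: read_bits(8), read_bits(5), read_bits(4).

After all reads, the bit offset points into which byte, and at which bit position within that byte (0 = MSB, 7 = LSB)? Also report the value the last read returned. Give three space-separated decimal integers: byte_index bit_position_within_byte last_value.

Read 1: bits[0:8] width=8 -> value=61 (bin 00111101); offset now 8 = byte 1 bit 0; 40 bits remain
Read 2: bits[8:13] width=5 -> value=7 (bin 00111); offset now 13 = byte 1 bit 5; 35 bits remain
Read 3: bits[13:17] width=4 -> value=6 (bin 0110); offset now 17 = byte 2 bit 1; 31 bits remain

Answer: 2 1 6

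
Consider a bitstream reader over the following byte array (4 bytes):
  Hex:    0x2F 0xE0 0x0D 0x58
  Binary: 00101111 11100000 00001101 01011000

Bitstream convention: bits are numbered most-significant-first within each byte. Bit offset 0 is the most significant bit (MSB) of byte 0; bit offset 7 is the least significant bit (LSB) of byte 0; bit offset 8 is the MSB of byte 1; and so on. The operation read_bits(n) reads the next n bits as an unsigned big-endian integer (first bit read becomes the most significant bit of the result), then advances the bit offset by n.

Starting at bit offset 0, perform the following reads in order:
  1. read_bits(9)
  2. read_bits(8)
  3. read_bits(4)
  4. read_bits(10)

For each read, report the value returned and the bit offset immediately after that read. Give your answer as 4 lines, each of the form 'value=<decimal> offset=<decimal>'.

Read 1: bits[0:9] width=9 -> value=95 (bin 001011111); offset now 9 = byte 1 bit 1; 23 bits remain
Read 2: bits[9:17] width=8 -> value=192 (bin 11000000); offset now 17 = byte 2 bit 1; 15 bits remain
Read 3: bits[17:21] width=4 -> value=1 (bin 0001); offset now 21 = byte 2 bit 5; 11 bits remain
Read 4: bits[21:31] width=10 -> value=684 (bin 1010101100); offset now 31 = byte 3 bit 7; 1 bits remain

Answer: value=95 offset=9
value=192 offset=17
value=1 offset=21
value=684 offset=31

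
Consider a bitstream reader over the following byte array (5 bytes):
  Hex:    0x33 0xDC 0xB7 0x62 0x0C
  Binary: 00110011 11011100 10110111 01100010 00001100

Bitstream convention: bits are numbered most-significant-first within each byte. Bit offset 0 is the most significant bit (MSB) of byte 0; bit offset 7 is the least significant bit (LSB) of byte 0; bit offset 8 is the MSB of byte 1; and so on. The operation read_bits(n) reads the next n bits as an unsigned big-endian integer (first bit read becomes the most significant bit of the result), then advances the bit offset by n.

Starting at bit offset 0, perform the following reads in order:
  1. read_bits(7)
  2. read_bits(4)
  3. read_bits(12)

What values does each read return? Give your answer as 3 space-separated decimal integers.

Answer: 25 14 3675

Derivation:
Read 1: bits[0:7] width=7 -> value=25 (bin 0011001); offset now 7 = byte 0 bit 7; 33 bits remain
Read 2: bits[7:11] width=4 -> value=14 (bin 1110); offset now 11 = byte 1 bit 3; 29 bits remain
Read 3: bits[11:23] width=12 -> value=3675 (bin 111001011011); offset now 23 = byte 2 bit 7; 17 bits remain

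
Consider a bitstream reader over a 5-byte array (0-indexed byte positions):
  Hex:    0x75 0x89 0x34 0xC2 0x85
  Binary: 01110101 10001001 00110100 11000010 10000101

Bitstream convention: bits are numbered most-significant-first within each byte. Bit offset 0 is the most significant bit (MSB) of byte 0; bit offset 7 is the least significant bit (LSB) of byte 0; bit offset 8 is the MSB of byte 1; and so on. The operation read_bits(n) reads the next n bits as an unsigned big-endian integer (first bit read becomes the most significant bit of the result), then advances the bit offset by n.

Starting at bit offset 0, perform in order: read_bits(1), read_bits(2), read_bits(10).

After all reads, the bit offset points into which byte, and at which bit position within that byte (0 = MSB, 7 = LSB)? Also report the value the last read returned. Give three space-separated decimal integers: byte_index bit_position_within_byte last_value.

Answer: 1 5 689

Derivation:
Read 1: bits[0:1] width=1 -> value=0 (bin 0); offset now 1 = byte 0 bit 1; 39 bits remain
Read 2: bits[1:3] width=2 -> value=3 (bin 11); offset now 3 = byte 0 bit 3; 37 bits remain
Read 3: bits[3:13] width=10 -> value=689 (bin 1010110001); offset now 13 = byte 1 bit 5; 27 bits remain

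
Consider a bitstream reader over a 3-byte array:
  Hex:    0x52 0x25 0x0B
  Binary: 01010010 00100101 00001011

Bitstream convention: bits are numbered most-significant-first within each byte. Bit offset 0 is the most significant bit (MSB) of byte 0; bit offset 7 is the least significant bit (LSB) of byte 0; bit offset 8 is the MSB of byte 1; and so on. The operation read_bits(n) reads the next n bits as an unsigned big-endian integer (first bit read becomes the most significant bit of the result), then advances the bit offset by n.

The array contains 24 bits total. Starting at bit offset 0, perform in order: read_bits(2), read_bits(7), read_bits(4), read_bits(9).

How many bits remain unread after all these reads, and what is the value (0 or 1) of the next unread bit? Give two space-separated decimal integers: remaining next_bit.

Read 1: bits[0:2] width=2 -> value=1 (bin 01); offset now 2 = byte 0 bit 2; 22 bits remain
Read 2: bits[2:9] width=7 -> value=36 (bin 0100100); offset now 9 = byte 1 bit 1; 15 bits remain
Read 3: bits[9:13] width=4 -> value=4 (bin 0100); offset now 13 = byte 1 bit 5; 11 bits remain
Read 4: bits[13:22] width=9 -> value=322 (bin 101000010); offset now 22 = byte 2 bit 6; 2 bits remain

Answer: 2 1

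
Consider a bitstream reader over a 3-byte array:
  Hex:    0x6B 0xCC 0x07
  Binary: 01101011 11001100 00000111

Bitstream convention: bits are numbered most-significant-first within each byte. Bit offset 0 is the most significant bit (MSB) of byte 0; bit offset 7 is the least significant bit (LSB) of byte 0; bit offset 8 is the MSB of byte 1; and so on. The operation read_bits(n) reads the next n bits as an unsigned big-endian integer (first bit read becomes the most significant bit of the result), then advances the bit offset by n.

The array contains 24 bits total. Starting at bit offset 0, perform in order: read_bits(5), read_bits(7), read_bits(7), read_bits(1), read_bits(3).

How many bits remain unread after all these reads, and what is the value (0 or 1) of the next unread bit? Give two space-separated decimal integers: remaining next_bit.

Read 1: bits[0:5] width=5 -> value=13 (bin 01101); offset now 5 = byte 0 bit 5; 19 bits remain
Read 2: bits[5:12] width=7 -> value=60 (bin 0111100); offset now 12 = byte 1 bit 4; 12 bits remain
Read 3: bits[12:19] width=7 -> value=96 (bin 1100000); offset now 19 = byte 2 bit 3; 5 bits remain
Read 4: bits[19:20] width=1 -> value=0 (bin 0); offset now 20 = byte 2 bit 4; 4 bits remain
Read 5: bits[20:23] width=3 -> value=3 (bin 011); offset now 23 = byte 2 bit 7; 1 bits remain

Answer: 1 1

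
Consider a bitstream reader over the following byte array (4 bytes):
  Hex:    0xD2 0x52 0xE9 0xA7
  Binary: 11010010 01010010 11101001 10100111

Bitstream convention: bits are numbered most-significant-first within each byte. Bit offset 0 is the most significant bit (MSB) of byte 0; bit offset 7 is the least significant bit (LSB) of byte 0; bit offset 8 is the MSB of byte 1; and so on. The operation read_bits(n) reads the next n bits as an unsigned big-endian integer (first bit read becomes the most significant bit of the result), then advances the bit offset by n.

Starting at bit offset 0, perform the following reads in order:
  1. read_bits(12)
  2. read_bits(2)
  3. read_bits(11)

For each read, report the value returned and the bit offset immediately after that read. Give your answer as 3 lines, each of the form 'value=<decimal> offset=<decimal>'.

Read 1: bits[0:12] width=12 -> value=3365 (bin 110100100101); offset now 12 = byte 1 bit 4; 20 bits remain
Read 2: bits[12:14] width=2 -> value=0 (bin 00); offset now 14 = byte 1 bit 6; 18 bits remain
Read 3: bits[14:25] width=11 -> value=1491 (bin 10111010011); offset now 25 = byte 3 bit 1; 7 bits remain

Answer: value=3365 offset=12
value=0 offset=14
value=1491 offset=25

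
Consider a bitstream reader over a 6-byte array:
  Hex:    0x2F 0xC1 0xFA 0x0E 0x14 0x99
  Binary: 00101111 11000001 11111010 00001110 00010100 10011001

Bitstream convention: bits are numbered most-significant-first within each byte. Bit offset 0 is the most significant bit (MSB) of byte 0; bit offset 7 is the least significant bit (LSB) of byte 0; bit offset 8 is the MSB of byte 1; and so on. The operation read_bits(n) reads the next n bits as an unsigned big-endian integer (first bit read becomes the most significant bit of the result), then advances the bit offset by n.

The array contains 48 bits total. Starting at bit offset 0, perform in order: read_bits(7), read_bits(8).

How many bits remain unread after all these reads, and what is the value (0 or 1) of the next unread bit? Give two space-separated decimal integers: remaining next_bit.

Answer: 33 1

Derivation:
Read 1: bits[0:7] width=7 -> value=23 (bin 0010111); offset now 7 = byte 0 bit 7; 41 bits remain
Read 2: bits[7:15] width=8 -> value=224 (bin 11100000); offset now 15 = byte 1 bit 7; 33 bits remain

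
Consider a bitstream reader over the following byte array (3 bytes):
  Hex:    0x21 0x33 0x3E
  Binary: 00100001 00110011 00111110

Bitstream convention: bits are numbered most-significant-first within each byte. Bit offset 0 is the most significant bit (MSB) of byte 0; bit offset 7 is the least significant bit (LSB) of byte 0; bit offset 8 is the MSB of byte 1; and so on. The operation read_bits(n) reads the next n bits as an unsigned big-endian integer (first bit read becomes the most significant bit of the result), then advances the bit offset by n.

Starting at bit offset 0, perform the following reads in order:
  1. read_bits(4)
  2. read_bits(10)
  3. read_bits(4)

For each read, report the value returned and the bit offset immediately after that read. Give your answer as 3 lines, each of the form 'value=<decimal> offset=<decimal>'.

Answer: value=2 offset=4
value=76 offset=14
value=12 offset=18

Derivation:
Read 1: bits[0:4] width=4 -> value=2 (bin 0010); offset now 4 = byte 0 bit 4; 20 bits remain
Read 2: bits[4:14] width=10 -> value=76 (bin 0001001100); offset now 14 = byte 1 bit 6; 10 bits remain
Read 3: bits[14:18] width=4 -> value=12 (bin 1100); offset now 18 = byte 2 bit 2; 6 bits remain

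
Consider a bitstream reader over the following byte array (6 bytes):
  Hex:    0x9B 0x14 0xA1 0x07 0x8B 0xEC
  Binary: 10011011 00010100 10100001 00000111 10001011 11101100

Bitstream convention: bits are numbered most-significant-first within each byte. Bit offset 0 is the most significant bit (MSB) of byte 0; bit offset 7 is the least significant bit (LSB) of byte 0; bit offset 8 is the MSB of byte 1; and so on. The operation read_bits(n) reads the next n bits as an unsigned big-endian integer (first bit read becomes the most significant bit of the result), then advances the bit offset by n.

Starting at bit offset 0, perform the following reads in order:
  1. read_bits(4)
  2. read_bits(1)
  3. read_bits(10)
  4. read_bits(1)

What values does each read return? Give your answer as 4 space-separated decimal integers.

Read 1: bits[0:4] width=4 -> value=9 (bin 1001); offset now 4 = byte 0 bit 4; 44 bits remain
Read 2: bits[4:5] width=1 -> value=1 (bin 1); offset now 5 = byte 0 bit 5; 43 bits remain
Read 3: bits[5:15] width=10 -> value=394 (bin 0110001010); offset now 15 = byte 1 bit 7; 33 bits remain
Read 4: bits[15:16] width=1 -> value=0 (bin 0); offset now 16 = byte 2 bit 0; 32 bits remain

Answer: 9 1 394 0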